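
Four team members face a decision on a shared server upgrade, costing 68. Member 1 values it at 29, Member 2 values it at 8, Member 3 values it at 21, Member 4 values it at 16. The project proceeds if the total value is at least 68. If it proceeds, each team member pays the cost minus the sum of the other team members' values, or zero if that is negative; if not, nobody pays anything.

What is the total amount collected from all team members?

Total value 74 ≥ cost 68, so it is built.
Member 1: others sum to 45; max(0, 68 - 45) = 23.
Member 2: others sum to 66; max(0, 68 - 66) = 2.
Member 3: others sum to 53; max(0, 68 - 53) = 15.
Member 4: others sum to 58; max(0, 68 - 58) = 10.
Total collected = 23 + 2 + 15 + 10 = 50.

50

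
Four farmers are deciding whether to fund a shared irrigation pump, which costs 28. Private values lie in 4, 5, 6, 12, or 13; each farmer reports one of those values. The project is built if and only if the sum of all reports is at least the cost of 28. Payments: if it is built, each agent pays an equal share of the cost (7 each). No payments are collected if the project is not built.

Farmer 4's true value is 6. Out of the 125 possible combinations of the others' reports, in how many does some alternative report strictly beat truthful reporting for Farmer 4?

Others report (4, 5, 13): truth gives -1; report 4 gives 0 > -1. Violating.
Others report (4, 6, 12): truth gives -1; report 4 gives 0 > -1. Violating.
Others report (4, 6, 13): truth gives -1; report 4 gives 0 > -1. Violating.
Others report (4, 12, 6): truth gives -1; report 4 gives 0 > -1. Violating.
Others report (4, 4, 4): truth gives 0; no alternative beats it.
Others report (4, 4, 5): truth gives 0; no alternative beats it.
(Checking all 125 profiles: 30 have a profitable deviation, 95 do not.)

30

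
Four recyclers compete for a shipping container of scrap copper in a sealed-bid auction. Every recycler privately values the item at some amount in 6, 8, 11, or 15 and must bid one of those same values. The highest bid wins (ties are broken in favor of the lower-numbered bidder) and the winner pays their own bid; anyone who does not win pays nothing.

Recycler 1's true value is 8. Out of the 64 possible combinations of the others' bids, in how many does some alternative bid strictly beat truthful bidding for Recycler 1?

1

Others bid (6, 6, 6): truth gives 0; bid 6 gives 2 > 0. Violating.
Others bid (6, 6, 8): truth gives 0; no alternative beats it.
Others bid (6, 6, 11): truth gives 0; no alternative beats it.
(Checking all 64 profiles: 1 has a profitable deviation, 63 do not.)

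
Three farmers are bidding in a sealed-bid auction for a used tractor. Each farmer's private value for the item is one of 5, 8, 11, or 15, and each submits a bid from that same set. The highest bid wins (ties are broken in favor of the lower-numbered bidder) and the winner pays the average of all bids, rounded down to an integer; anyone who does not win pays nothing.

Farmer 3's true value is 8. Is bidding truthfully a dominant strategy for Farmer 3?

Check each profile of the others' bids and compare truth against every alternative bid.
Others bid (5, 5): truth gives 2, best alternative gives 1.
Others bid (5, 8): truth gives 0, best alternative gives 0.
Others bid (5, 11): truth gives 0, best alternative gives 0.
Others bid (5, 15): truth gives 0, best alternative gives 0.
Others bid (8, 5): truth gives 0, best alternative gives 0.
Others bid (8, 8): truth gives 0, best alternative gives 0.
(Remaining 10 profiles checked similarly; truth is weakly best in each.)
In every case the truthful bid is at least as good as any alternative, so it is a dominant strategy.

Yes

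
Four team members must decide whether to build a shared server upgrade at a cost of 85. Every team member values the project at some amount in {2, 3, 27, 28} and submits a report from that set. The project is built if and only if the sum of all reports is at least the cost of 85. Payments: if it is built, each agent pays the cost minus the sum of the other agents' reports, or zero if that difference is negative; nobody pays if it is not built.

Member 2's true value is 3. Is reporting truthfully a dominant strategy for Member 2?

Yes

Check each profile of the others' reports and compare truth against every alternative report.
Others report (28, 28, 28): truth gives 2, best alternative gives 2.
Others report (27, 28, 28): truth gives 1, best alternative gives 1.
Others report (28, 27, 28): truth gives 1, best alternative gives 1.
Others report (28, 28, 27): truth gives 1, best alternative gives 1.
Others report (2, 2, 2): truth gives 0, best alternative gives 0.
Others report (2, 2, 3): truth gives 0, best alternative gives 0.
(Remaining 58 profiles checked similarly; truth is weakly best in each.)
In every case the truthful report is at least as good as any alternative, so it is a dominant strategy.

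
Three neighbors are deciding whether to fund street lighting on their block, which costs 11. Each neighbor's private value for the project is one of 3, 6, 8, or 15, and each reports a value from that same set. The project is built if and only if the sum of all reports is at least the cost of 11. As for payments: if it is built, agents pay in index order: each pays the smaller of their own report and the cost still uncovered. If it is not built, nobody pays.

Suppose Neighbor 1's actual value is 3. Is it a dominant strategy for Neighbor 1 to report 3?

Yes

Check each profile of the others' reports and compare truth against every alternative report.
Others report (3, 3): truth gives 0, best alternative gives -3.
Others report (3, 6): truth gives 0, best alternative gives -3.
Others report (3, 8): truth gives 0, best alternative gives -3.
Others report (3, 15): truth gives 0, best alternative gives -3.
Others report (6, 3): truth gives 0, best alternative gives -3.
Others report (6, 6): truth gives 0, best alternative gives -3.
(Remaining 10 profiles checked similarly; truth is weakly best in each.)
In every case the truthful report is at least as good as any alternative, so it is a dominant strategy.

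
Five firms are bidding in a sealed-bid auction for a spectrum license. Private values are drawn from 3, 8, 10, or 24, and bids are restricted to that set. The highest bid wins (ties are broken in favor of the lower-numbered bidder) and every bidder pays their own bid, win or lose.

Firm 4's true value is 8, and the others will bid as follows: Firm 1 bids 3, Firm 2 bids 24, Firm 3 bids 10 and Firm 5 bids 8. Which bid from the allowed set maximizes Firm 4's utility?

3

Bid 3: loses but pays 3, utility -3.
Bid 8: loses but pays 8, utility -8.
Bid 10: loses but pays 10, utility -10.
Bid 24: loses but pays 24, utility -24.
The best choice is 3 with utility -3.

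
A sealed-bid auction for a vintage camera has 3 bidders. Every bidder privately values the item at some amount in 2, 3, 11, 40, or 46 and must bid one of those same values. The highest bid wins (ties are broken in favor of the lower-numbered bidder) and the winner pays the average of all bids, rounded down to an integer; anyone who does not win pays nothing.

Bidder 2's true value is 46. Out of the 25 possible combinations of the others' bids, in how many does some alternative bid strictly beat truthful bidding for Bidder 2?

Others bid (2, 2): truth gives 30; bid 3 gives 44 > 30. Violating.
Others bid (2, 3): truth gives 29; bid 3 gives 44 > 29. Violating.
Others bid (2, 11): truth gives 27; bid 11 gives 38 > 27. Violating.
Others bid (2, 40): truth gives 17; bid 40 gives 19 > 17. Violating.
Others bid (2, 46): truth gives 15; no alternative beats it.
Others bid (3, 46): truth gives 15; no alternative beats it.
(Checking all 25 profiles: 12 have a profitable deviation, 13 do not.)

12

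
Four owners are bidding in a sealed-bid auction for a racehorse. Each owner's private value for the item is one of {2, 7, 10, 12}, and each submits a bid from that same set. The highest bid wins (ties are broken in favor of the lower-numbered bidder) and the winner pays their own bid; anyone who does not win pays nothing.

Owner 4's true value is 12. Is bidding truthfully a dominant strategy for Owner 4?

Consider the case where Owner 1 bids 2, Owner 2 bids 2 and Owner 3 bids 2.
Truthful bid 12: wins, pays 12, utility 12 - 12 = 0.
Bid 7 instead: wins, pays 7, utility 12 - 7 = 5.
Since 5 > 0, bidding 7 is strictly better here, so truthful bidding is not dominant.

No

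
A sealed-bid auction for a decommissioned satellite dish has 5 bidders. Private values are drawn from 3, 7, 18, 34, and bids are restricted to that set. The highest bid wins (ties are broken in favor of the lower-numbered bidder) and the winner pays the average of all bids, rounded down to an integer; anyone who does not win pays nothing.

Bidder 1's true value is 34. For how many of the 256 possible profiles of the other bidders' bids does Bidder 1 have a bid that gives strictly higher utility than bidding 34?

Others bid (3, 3, 3, 3): truth gives 25; bid 3 gives 31 > 25. Violating.
Others bid (3, 3, 3, 7): truth gives 24; bid 7 gives 30 > 24. Violating.
Others bid (3, 3, 3, 18): truth gives 22; bid 18 gives 25 > 22. Violating.
Others bid (3, 3, 7, 3): truth gives 24; bid 7 gives 30 > 24. Violating.
Others bid (3, 3, 3, 34): truth gives 19; no alternative beats it.
Others bid (3, 3, 7, 34): truth gives 18; no alternative beats it.
(Checking all 256 profiles: 81 have a profitable deviation, 175 do not.)

81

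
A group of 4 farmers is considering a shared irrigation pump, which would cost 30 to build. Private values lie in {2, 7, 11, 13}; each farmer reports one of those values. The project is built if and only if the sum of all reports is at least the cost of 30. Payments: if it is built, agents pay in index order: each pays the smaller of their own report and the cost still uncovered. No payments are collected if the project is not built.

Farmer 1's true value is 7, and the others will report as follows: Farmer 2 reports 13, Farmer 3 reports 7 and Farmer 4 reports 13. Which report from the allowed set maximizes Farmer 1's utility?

2

Report 2: project built, pays 2, utility 7 - 2 = 5.
Report 7: project built, pays 7, utility 7 - 7 = 0.
Report 11: project built, pays 11, utility 7 - 11 = -4.
Report 13: project built, pays 13, utility 7 - 13 = -6.
The best choice is 2 with utility 5.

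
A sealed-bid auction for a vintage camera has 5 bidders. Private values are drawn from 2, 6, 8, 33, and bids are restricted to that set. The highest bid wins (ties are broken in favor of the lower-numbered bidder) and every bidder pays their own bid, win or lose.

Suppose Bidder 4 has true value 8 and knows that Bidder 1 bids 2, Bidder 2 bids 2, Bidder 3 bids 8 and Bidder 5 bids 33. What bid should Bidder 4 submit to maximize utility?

2

Bid 2: loses but pays 2, utility -2.
Bid 6: loses but pays 6, utility -6.
Bid 8: loses but pays 8, utility -8.
Bid 33: wins, pays 33, utility 8 - 33 = -25.
The best choice is 2 with utility -2.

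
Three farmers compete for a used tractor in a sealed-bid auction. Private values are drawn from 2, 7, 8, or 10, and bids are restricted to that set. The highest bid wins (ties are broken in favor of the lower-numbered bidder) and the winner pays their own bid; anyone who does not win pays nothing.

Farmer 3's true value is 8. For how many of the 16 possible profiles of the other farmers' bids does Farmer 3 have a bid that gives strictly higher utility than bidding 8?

Others bid (2, 2): truth gives 0; bid 7 gives 1 > 0. Violating.
Others bid (2, 7): truth gives 0; no alternative beats it.
Others bid (2, 8): truth gives 0; no alternative beats it.
(Checking all 16 profiles: 1 has a profitable deviation, 15 do not.)

1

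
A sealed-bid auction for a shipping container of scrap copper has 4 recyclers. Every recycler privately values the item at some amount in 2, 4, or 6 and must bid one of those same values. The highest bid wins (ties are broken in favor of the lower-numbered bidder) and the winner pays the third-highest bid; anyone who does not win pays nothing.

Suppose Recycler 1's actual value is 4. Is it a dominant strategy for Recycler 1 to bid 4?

Consider the case where Recycler 2 bids 2, Recycler 3 bids 2 and Recycler 4 bids 6.
Truthful bid 4: loses, pays 0, utility 0.
Bid 6 instead: wins, pays 2, utility 4 - 2 = 2.
Since 2 > 0, bidding 6 is strictly better here, so truthful bidding is not dominant.

No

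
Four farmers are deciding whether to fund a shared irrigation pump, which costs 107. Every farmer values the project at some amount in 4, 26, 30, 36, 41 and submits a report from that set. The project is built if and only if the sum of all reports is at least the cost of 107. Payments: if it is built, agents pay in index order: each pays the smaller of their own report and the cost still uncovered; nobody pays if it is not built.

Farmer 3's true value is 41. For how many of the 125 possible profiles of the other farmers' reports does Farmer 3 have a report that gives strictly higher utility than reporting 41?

84

Others report (4, 26, 41): truth gives 0; report 36 gives 5 > 0. Violating.
Others report (4, 30, 41): truth gives 0; report 36 gives 5 > 0. Violating.
Others report (4, 36, 36): truth gives 0; report 36 gives 5 > 0. Violating.
Others report (4, 36, 41): truth gives 0; report 26 gives 15 > 0. Violating.
Others report (4, 4, 4): truth gives 0; no alternative beats it.
Others report (4, 4, 26): truth gives 0; no alternative beats it.
(Checking all 125 profiles: 84 have a profitable deviation, 41 do not.)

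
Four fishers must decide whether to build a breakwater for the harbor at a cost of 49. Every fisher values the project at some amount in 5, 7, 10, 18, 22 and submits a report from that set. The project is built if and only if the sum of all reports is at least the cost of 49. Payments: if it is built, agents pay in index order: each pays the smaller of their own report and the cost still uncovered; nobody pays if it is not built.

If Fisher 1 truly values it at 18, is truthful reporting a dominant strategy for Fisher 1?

No

Consider the case where Fisher 2 reports 5, Fisher 3 reports 18 and Fisher 4 reports 18.
Truthful report 18: project built, pays 18, utility 18 - 18 = 0.
Report 10 instead: project built, pays 10, utility 18 - 10 = 8.
Since 8 > 0, reporting 10 is strictly better here, so truthful reporting is not dominant.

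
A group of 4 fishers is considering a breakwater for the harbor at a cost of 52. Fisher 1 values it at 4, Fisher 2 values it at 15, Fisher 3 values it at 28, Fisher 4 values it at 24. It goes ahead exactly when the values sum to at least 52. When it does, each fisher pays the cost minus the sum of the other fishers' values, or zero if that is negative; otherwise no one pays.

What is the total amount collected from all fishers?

Total value 71 ≥ cost 52, so it is built.
Fisher 1: others sum to 67; max(0, 52 - 67) = 0.
Fisher 2: others sum to 56; max(0, 52 - 56) = 0.
Fisher 3: others sum to 43; max(0, 52 - 43) = 9.
Fisher 4: others sum to 47; max(0, 52 - 47) = 5.
Total collected = 0 + 0 + 9 + 5 = 14.

14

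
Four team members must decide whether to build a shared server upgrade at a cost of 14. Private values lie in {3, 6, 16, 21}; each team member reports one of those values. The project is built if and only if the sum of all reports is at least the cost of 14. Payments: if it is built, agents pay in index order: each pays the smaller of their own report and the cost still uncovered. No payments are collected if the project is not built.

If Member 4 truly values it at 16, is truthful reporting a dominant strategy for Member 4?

Check each profile of the others' reports and compare truth against every alternative report.
Others report (3, 3, 16): truth gives 16, best alternative gives 16.
Others report (3, 3, 21): truth gives 16, best alternative gives 16.
Others report (3, 6, 6): truth gives 16, best alternative gives 16.
Others report (3, 6, 16): truth gives 16, best alternative gives 16.
Others report (3, 6, 21): truth gives 16, best alternative gives 16.
Others report (3, 16, 3): truth gives 16, best alternative gives 16.
(Remaining 58 profiles checked similarly; truth is weakly best in each.)
In every case the truthful report is at least as good as any alternative, so it is a dominant strategy.

Yes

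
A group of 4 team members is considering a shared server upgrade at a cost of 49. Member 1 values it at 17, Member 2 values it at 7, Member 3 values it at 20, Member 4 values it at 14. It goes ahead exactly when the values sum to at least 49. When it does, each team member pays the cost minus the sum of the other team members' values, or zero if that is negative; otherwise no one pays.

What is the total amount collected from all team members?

Total value 58 ≥ cost 49, so it is built.
Member 1: others sum to 41; max(0, 49 - 41) = 8.
Member 2: others sum to 51; max(0, 49 - 51) = 0.
Member 3: others sum to 38; max(0, 49 - 38) = 11.
Member 4: others sum to 44; max(0, 49 - 44) = 5.
Total collected = 8 + 0 + 11 + 5 = 24.

24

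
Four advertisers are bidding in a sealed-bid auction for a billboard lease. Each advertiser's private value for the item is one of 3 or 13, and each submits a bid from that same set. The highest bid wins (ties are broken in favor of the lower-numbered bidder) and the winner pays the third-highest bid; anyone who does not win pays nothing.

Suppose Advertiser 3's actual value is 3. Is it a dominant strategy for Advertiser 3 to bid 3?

Yes

Check each profile of the others' bids and compare truth against every alternative bid.
Others bid (3, 3, 3): truth gives 0, best alternative gives 0.
Others bid (3, 3, 13): truth gives 0, best alternative gives 0.
Others bid (3, 13, 3): truth gives 0, best alternative gives 0.
Others bid (3, 13, 13): truth gives 0, best alternative gives 0.
Others bid (13, 3, 3): truth gives 0, best alternative gives 0.
Others bid (13, 3, 13): truth gives 0, best alternative gives 0.
(Remaining 2 profiles checked similarly; truth is weakly best in each.)
In every case the truthful bid is at least as good as any alternative, so it is a dominant strategy.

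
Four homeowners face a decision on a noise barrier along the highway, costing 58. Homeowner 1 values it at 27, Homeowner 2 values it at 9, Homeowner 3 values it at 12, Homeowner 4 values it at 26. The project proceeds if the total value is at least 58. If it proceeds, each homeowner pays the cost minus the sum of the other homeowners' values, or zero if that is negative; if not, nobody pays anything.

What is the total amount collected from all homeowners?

21

Total value 74 ≥ cost 58, so it is built.
Homeowner 1: others sum to 47; max(0, 58 - 47) = 11.
Homeowner 2: others sum to 65; max(0, 58 - 65) = 0.
Homeowner 3: others sum to 62; max(0, 58 - 62) = 0.
Homeowner 4: others sum to 48; max(0, 58 - 48) = 10.
Total collected = 11 + 0 + 0 + 10 = 21.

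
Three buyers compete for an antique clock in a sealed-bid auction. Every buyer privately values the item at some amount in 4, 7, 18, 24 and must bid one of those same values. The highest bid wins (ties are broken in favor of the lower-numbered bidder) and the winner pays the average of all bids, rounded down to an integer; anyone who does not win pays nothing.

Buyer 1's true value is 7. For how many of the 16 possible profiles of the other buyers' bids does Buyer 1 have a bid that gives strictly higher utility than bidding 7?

Others bid (4, 4): truth gives 2; bid 4 gives 3 > 2. Violating.
Others bid (4, 7): truth gives 1; no alternative beats it.
Others bid (4, 18): truth gives 0; no alternative beats it.
(Checking all 16 profiles: 1 has a profitable deviation, 15 do not.)

1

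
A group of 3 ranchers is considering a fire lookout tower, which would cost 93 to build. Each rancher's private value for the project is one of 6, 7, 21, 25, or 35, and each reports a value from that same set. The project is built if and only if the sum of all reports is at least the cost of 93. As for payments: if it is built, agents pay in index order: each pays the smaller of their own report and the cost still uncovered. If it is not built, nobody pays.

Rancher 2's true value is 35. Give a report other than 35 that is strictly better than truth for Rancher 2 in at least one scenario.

Suppose Rancher 1 reports 35 and Rancher 3 reports 35.
Report 35: project built, pays 35, utility 35 - 35 = 0.
Report 25: project built, pays 25, utility 35 - 25 = 10.
So reporting 25 beats truth here (10 > 0).

25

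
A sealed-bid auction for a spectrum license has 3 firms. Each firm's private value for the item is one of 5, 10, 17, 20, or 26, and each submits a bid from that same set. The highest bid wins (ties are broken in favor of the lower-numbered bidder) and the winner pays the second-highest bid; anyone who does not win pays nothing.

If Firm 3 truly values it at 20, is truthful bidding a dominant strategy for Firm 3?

Yes

Check each profile of the others' bids and compare truth against every alternative bid.
Others bid (5, 5): truth gives 15, best alternative gives 15.
Others bid (5, 10): truth gives 10, best alternative gives 10.
Others bid (10, 5): truth gives 10, best alternative gives 10.
Others bid (10, 10): truth gives 10, best alternative gives 10.
Others bid (5, 17): truth gives 3, best alternative gives 3.
Others bid (10, 17): truth gives 3, best alternative gives 3.
(Remaining 19 profiles checked similarly; truth is weakly best in each.)
In every case the truthful bid is at least as good as any alternative, so it is a dominant strategy.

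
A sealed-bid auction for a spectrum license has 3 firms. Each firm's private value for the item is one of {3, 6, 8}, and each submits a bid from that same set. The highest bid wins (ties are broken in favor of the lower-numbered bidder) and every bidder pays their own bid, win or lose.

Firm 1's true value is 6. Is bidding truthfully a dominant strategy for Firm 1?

Consider the case where Firm 2 bids 3 and Firm 3 bids 3.
Truthful bid 6: wins, pays 6, utility 6 - 6 = 0.
Bid 3 instead: wins, pays 3, utility 6 - 3 = 3.
Since 3 > 0, bidding 3 is strictly better here, so truthful bidding is not dominant.

No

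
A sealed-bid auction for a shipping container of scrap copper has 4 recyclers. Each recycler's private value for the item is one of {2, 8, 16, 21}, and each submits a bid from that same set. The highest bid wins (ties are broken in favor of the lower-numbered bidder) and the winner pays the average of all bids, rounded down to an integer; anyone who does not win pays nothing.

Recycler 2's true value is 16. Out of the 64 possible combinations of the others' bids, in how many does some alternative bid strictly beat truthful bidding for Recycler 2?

Others bid (2, 2, 2): truth gives 11; bid 8 gives 13 > 11. Violating.
Others bid (2, 2, 8): truth gives 9; bid 8 gives 11 > 9. Violating.
Others bid (2, 2, 21): truth gives 0; bid 21 gives 5 > 0. Violating.
Others bid (2, 8, 2): truth gives 9; bid 8 gives 11 > 9. Violating.
Others bid (2, 2, 16): truth gives 7; no alternative beats it.
Others bid (2, 8, 16): truth gives 6; no alternative beats it.
(Checking all 64 profiles: 24 have a profitable deviation, 40 do not.)

24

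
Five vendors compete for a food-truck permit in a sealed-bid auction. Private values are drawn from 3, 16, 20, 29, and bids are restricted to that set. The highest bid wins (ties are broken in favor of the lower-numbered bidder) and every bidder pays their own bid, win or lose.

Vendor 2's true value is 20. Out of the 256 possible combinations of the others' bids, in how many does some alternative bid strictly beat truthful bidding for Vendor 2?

Others bid (3, 3, 3, 3): truth gives 0; bid 16 gives 4 > 0. Violating.
Others bid (3, 3, 3, 16): truth gives 0; bid 16 gives 4 > 0. Violating.
Others bid (3, 3, 3, 29): truth gives -20; bid 3 gives -3 > -20. Violating.
Others bid (3, 3, 16, 3): truth gives 0; bid 16 gives 4 > 0. Violating.
Others bid (3, 3, 3, 20): truth gives 0; no alternative beats it.
Others bid (3, 3, 16, 20): truth gives 0; no alternative beats it.
(Checking all 256 profiles: 210 have a profitable deviation, 46 do not.)

210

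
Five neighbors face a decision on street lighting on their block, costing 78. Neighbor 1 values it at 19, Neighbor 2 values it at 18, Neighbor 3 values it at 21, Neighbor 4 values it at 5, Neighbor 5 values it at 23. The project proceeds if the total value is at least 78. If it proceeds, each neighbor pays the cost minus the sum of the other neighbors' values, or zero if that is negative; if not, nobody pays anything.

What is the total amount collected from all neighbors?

49

Total value 86 ≥ cost 78, so it is built.
Neighbor 1: others sum to 67; max(0, 78 - 67) = 11.
Neighbor 2: others sum to 68; max(0, 78 - 68) = 10.
Neighbor 3: others sum to 65; max(0, 78 - 65) = 13.
Neighbor 4: others sum to 81; max(0, 78 - 81) = 0.
Neighbor 5: others sum to 63; max(0, 78 - 63) = 15.
Total collected = 11 + 10 + 13 + 0 + 15 = 49.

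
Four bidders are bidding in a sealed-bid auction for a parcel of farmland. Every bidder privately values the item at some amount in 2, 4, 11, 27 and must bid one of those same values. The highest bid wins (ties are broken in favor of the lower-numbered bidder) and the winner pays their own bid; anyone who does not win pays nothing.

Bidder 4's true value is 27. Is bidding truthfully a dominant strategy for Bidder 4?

No

Consider the case where Bidder 1 bids 2, Bidder 2 bids 2 and Bidder 3 bids 2.
Truthful bid 27: wins, pays 27, utility 27 - 27 = 0.
Bid 4 instead: wins, pays 4, utility 27 - 4 = 23.
Since 23 > 0, bidding 4 is strictly better here, so truthful bidding is not dominant.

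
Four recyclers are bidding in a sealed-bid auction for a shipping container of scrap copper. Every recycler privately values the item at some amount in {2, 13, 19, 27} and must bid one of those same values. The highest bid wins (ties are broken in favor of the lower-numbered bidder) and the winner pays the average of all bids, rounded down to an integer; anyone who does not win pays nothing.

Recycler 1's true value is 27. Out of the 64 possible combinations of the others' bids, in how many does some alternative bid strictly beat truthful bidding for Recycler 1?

Others bid (2, 2, 2): truth gives 19; bid 2 gives 25 > 19. Violating.
Others bid (2, 2, 13): truth gives 16; bid 13 gives 20 > 16. Violating.
Others bid (2, 2, 19): truth gives 15; bid 19 gives 17 > 15. Violating.
Others bid (2, 13, 2): truth gives 16; bid 13 gives 20 > 16. Violating.
Others bid (2, 2, 27): truth gives 13; no alternative beats it.
Others bid (2, 13, 27): truth gives 10; no alternative beats it.
(Checking all 64 profiles: 27 have a profitable deviation, 37 do not.)

27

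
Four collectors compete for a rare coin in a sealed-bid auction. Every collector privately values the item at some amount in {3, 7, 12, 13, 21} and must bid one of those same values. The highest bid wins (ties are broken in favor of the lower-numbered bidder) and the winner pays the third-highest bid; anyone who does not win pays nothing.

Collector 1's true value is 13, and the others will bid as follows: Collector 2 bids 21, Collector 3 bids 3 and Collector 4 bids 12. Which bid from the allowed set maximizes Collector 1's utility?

Bid 3: loses, pays 0, utility 0.
Bid 7: loses, pays 0, utility 0.
Bid 12: loses, pays 0, utility 0.
Bid 13: loses, pays 0, utility 0.
Bid 21: wins, pays 12, utility 13 - 12 = 1.
The best choice is 21 with utility 1.

21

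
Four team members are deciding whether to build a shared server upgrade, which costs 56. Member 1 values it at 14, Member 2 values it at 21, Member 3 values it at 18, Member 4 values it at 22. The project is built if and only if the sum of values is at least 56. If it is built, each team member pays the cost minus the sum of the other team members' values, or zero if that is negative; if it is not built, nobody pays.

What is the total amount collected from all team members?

5

Total value 75 ≥ cost 56, so it is built.
Member 1: others sum to 61; max(0, 56 - 61) = 0.
Member 2: others sum to 54; max(0, 56 - 54) = 2.
Member 3: others sum to 57; max(0, 56 - 57) = 0.
Member 4: others sum to 53; max(0, 56 - 53) = 3.
Total collected = 0 + 2 + 0 + 3 = 5.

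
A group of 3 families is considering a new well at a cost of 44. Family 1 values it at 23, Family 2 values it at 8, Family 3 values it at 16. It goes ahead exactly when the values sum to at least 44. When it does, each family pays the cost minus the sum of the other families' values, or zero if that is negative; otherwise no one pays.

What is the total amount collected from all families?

38

Total value 47 ≥ cost 44, so it is built.
Family 1: others sum to 24; max(0, 44 - 24) = 20.
Family 2: others sum to 39; max(0, 44 - 39) = 5.
Family 3: others sum to 31; max(0, 44 - 31) = 13.
Total collected = 20 + 5 + 13 = 38.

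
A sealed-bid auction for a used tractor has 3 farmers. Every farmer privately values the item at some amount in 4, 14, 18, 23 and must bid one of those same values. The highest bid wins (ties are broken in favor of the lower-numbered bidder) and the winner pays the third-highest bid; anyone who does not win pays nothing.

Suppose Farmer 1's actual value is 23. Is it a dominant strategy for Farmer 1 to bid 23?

Check each profile of the others' bids and compare truth against every alternative bid.
Others bid (4, 23): truth gives 19, best alternative gives 0.
Others bid (23, 4): truth gives 19, best alternative gives 0.
Others bid (14, 23): truth gives 9, best alternative gives 0.
Others bid (23, 14): truth gives 9, best alternative gives 0.
Others bid (18, 23): truth gives 5, best alternative gives 0.
Others bid (23, 18): truth gives 5, best alternative gives 0.
(Remaining 10 profiles checked similarly; truth is weakly best in each.)
In every case the truthful bid is at least as good as any alternative, so it is a dominant strategy.

Yes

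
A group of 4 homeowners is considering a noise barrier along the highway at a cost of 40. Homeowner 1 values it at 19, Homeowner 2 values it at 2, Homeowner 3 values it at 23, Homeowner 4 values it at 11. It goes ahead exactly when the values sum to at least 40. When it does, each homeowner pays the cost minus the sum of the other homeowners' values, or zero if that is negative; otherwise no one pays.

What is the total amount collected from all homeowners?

12

Total value 55 ≥ cost 40, so it is built.
Homeowner 1: others sum to 36; max(0, 40 - 36) = 4.
Homeowner 2: others sum to 53; max(0, 40 - 53) = 0.
Homeowner 3: others sum to 32; max(0, 40 - 32) = 8.
Homeowner 4: others sum to 44; max(0, 40 - 44) = 0.
Total collected = 4 + 0 + 8 + 0 = 12.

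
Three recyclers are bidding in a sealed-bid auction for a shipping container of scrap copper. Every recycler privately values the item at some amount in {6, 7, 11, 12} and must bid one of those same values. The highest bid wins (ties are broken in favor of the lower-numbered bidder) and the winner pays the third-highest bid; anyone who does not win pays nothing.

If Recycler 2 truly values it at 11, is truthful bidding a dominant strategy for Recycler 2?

Consider the case where Recycler 1 bids 6 and Recycler 3 bids 12.
Truthful bid 11: loses, pays 0, utility 0.
Bid 12 instead: wins, pays 6, utility 11 - 6 = 5.
Since 5 > 0, bidding 12 is strictly better here, so truthful bidding is not dominant.

No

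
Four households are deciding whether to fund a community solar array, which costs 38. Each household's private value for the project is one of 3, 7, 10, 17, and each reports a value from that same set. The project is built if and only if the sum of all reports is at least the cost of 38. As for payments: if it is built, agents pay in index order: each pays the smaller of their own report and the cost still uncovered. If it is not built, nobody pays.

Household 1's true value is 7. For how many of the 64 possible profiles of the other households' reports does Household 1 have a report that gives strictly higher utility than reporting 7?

13

Others report (3, 17, 17): truth gives 0; report 3 gives 4 > 0. Violating.
Others report (7, 17, 17): truth gives 0; report 3 gives 4 > 0. Violating.
Others report (10, 10, 17): truth gives 0; report 3 gives 4 > 0. Violating.
Others report (10, 17, 10): truth gives 0; report 3 gives 4 > 0. Violating.
Others report (3, 3, 3): truth gives 0; no alternative beats it.
Others report (3, 3, 7): truth gives 0; no alternative beats it.
(Checking all 64 profiles: 13 have a profitable deviation, 51 do not.)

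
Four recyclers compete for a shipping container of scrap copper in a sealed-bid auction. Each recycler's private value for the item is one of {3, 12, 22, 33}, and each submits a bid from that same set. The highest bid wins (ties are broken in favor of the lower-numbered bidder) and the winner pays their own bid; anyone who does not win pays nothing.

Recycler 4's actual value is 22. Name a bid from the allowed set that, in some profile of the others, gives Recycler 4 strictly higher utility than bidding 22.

12

Suppose Recycler 1 bids 3, Recycler 2 bids 3 and Recycler 3 bids 3.
Bid 22: wins, pays 22, utility 22 - 22 = 0.
Bid 12: wins, pays 12, utility 22 - 12 = 10.
So bidding 12 beats truth here (10 > 0).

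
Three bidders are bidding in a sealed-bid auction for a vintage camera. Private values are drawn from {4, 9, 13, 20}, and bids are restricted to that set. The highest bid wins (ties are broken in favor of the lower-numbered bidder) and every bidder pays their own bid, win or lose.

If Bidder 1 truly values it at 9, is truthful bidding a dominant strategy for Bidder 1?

No

Consider the case where Bidder 2 bids 4 and Bidder 3 bids 4.
Truthful bid 9: wins, pays 9, utility 9 - 9 = 0.
Bid 4 instead: wins, pays 4, utility 9 - 4 = 5.
Since 5 > 0, bidding 4 is strictly better here, so truthful bidding is not dominant.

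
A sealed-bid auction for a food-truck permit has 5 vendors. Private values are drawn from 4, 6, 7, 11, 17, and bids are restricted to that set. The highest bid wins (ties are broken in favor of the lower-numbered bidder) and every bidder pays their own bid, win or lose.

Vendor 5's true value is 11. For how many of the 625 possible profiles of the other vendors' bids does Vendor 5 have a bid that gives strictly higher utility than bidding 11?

560

Others bid (4, 4, 4, 4): truth gives 0; bid 6 gives 5 > 0. Violating.
Others bid (4, 4, 4, 6): truth gives 0; bid 7 gives 4 > 0. Violating.
Others bid (4, 4, 4, 11): truth gives -11; bid 4 gives -4 > -11. Violating.
Others bid (4, 4, 4, 17): truth gives -11; bid 4 gives -4 > -11. Violating.
Others bid (4, 4, 4, 7): truth gives 0; no alternative beats it.
Others bid (4, 4, 6, 7): truth gives 0; no alternative beats it.
(Checking all 625 profiles: 560 have a profitable deviation, 65 do not.)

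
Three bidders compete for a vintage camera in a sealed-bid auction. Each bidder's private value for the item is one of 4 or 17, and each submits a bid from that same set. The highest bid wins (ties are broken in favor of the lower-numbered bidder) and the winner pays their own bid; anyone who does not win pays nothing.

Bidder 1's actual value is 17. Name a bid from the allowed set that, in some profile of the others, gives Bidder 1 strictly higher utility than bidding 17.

4

Suppose Bidder 2 bids 4 and Bidder 3 bids 4.
Bid 17: wins, pays 17, utility 17 - 17 = 0.
Bid 4: wins, pays 4, utility 17 - 4 = 13.
So bidding 4 beats truth here (13 > 0).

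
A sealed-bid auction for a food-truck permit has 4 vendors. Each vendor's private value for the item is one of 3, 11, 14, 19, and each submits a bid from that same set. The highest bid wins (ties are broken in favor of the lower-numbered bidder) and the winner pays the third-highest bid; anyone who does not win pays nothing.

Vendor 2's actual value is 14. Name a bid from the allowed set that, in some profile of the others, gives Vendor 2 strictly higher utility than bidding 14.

19

Suppose Vendor 1 bids 3, Vendor 3 bids 3 and Vendor 4 bids 19.
Bid 14: loses, pays 0, utility 0.
Bid 19: wins, pays 3, utility 14 - 3 = 11.
So bidding 19 beats truth here (11 > 0).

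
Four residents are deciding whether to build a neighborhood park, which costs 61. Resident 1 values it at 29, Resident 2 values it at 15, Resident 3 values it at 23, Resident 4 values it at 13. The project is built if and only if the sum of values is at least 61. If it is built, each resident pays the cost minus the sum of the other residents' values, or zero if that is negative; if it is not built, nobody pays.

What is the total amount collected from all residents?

14

Total value 80 ≥ cost 61, so it is built.
Resident 1: others sum to 51; max(0, 61 - 51) = 10.
Resident 2: others sum to 65; max(0, 61 - 65) = 0.
Resident 3: others sum to 57; max(0, 61 - 57) = 4.
Resident 4: others sum to 67; max(0, 61 - 67) = 0.
Total collected = 10 + 0 + 4 + 0 = 14.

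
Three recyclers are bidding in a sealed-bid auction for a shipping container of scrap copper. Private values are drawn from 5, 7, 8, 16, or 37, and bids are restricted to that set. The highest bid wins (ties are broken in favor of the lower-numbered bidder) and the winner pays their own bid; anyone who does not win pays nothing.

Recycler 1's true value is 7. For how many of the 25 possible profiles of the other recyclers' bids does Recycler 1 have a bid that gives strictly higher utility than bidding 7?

Others bid (5, 5): truth gives 0; bid 5 gives 2 > 0. Violating.
Others bid (5, 7): truth gives 0; no alternative beats it.
Others bid (5, 8): truth gives 0; no alternative beats it.
(Checking all 25 profiles: 1 has a profitable deviation, 24 do not.)

1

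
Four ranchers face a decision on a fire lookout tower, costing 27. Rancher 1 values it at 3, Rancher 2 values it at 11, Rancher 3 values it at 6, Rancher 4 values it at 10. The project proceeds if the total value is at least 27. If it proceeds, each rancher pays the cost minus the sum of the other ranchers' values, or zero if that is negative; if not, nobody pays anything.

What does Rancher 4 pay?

7

Total value 30 ≥ cost 27, so the project is built.
The other ranchers' values sum to 20.
Cost minus that sum is 27 - 20 = 7.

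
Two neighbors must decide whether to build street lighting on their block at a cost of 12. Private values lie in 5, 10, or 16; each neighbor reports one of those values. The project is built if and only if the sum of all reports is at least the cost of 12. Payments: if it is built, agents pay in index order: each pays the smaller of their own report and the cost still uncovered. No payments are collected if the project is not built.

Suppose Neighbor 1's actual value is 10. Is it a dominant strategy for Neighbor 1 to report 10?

No

Consider the case where Neighbor 2 reports 10.
Truthful report 10: project built, pays 10, utility 10 - 10 = 0.
Report 5 instead: project built, pays 5, utility 10 - 5 = 5.
Since 5 > 0, reporting 5 is strictly better here, so truthful reporting is not dominant.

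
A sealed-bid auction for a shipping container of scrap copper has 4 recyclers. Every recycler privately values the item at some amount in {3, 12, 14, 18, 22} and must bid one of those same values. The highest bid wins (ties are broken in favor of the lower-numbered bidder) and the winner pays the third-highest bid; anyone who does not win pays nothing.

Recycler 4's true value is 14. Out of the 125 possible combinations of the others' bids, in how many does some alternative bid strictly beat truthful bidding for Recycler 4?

Others bid (3, 3, 14): truth gives 0; bid 18 gives 11 > 0. Violating.
Others bid (3, 3, 18): truth gives 0; bid 22 gives 11 > 0. Violating.
Others bid (3, 12, 14): truth gives 0; bid 18 gives 2 > 0. Violating.
Others bid (3, 12, 18): truth gives 0; bid 22 gives 2 > 0. Violating.
Others bid (3, 3, 3): truth gives 11; no alternative beats it.
Others bid (3, 3, 12): truth gives 11; no alternative beats it.
(Checking all 125 profiles: 24 have a profitable deviation, 101 do not.)

24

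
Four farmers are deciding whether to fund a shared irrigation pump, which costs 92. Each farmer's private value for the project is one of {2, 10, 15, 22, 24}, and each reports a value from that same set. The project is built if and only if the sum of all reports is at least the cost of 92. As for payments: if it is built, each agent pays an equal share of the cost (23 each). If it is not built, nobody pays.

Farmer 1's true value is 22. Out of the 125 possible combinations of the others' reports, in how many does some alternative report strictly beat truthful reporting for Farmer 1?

Others report (22, 24, 24): truth gives -1; report 2 gives 0 > -1. Violating.
Others report (24, 22, 24): truth gives -1; report 2 gives 0 > -1. Violating.
Others report (24, 24, 22): truth gives -1; report 2 gives 0 > -1. Violating.
Others report (24, 24, 24): truth gives -1; report 2 gives 0 > -1. Violating.
Others report (2, 2, 2): truth gives 0; no alternative beats it.
Others report (2, 2, 10): truth gives 0; no alternative beats it.
(Checking all 125 profiles: 4 have a profitable deviation, 121 do not.)

4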